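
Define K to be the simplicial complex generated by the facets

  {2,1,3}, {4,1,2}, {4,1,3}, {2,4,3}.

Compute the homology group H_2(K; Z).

H_2 ≅ Z.

Order the vertices as 1 < 2 < 3 < 4. Listing each simplex with vertices in this order, K has dimension 2 with simplices:

  0-simplices (4): [1], [2], [3], [4]
  1-simplices (6): [1,2], [1,3], [1,4], [2,3], [2,4], [3,4]
  2-simplices (4): [1,2,3], [1,2,4], [1,3,4], [2,3,4]

so the chain groups are C_0 ≅ Z^4, C_1 ≅ Z^6, C_2 ≅ Z^4.

The boundary map ∂_1: C_1 → C_0 sends each edge [p,q] (with p < q) to q − p. For instance
  ∂[1,3] = [3] − [1].
This gives a 4×6 integer matrix of rank 3; reducing to Smith normal form yields diagonal entries (1,1,1).

Boundary ∂_2: C_2 → C_1 maps a triangle to the signed sum of its edges. For instance
  ∂[1,2,3] = [2,3] − [1,3] + [1,2],
  ∂[1,2,4] = [2,4] − [1,4] + [1,2].
The 6×4 boundary matrix has rank 3 and Smith normal form diag(1,1,1).

Now H_k = ker ∂_k / im ∂_{k+1}, so:

  H_2: rank ker ∂_2 − rank ∂_3 = (4 − 3) − 0 = 1, and there is no ∂_3, so H_2 = Z.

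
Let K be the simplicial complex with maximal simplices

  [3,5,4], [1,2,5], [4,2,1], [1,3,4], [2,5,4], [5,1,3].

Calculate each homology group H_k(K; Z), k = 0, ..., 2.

H_0 ≅ Z,  H_1 = 0,  H_2 ≅ Z.

We work with the vertex ordering 1 < 2 < 3 < 4 < 5. The simplices of K, each written with vertices in increasing order, are:

  0-simplices (5): [1], [2], [3], [4], [5]
  1-simplices (9): [1,2], [1,3], [1,4], [1,5], [2,4], [2,5], [3,4], [3,5], [4,5]
  2-simplices (6): [1,2,4], [1,2,5], [1,3,4], [1,3,5], [2,4,5], [3,4,5]

Hence C_0 ≅ Z^5, C_1 ≅ Z^9, C_2 ≅ Z^6.

Boundary ∂_1: C_1 → C_0 is given by ∂[p,q] = [q] − [p]. For instance
  ∂[3,4] = [4] − [3].
The 5×9 boundary matrix has rank 4 and Smith normal form diag(1,1,1,1).

∂_2: C_2 → C_1 acts by ∂[p,q,r] = [q,r] − [p,r] + [p,q]. For instance
  ∂[1,3,5] = [3,5] − [1,5] + [1,3],
  ∂[2,4,5] = [4,5] − [2,5] + [2,4].
As a 9×6 matrix over Z this has rank 5, with invariant factors (1,1,1,1,1).

Computing H_k = (kernel of ∂_k) / (image of ∂_{k+1}):

  H_0: rank C_0 − rank ∂_1 = 5 − 4 = 1, and the invariant factors of ∂_1 are all 1, so H_0 ≅ Z.
  H_1: rank ker ∂_1 − rank ∂_2 = (9 − 4) − 5 = 0, and the invariant factors of ∂_2 are all 1, so H_1 ≅ 0.
  H_2: rank ker ∂_2 − rank ∂_3 = (6 − 5) − 0 = 1, and there is no ∂_3, so H_2 ≅ Z.

(K is a triangulation of the 2-sphere S^2.)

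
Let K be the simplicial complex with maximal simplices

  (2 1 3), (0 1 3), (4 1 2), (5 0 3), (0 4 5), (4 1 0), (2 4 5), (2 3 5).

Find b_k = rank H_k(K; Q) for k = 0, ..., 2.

b_0 = 1, b_1 = 0, b_2 = 1.

We work with the vertex ordering 0 < 1 < 2 < 3 < 4 < 5. The simplices of K, each written with vertices in increasing order, are:

  0-simplices (6): [0], [1], [2], [3], [4], [5]
  1-simplices (12): [0,1], [0,3], [0,4], [0,5], [1,2], [1,3], [1,4], [2,3], [2,4], [2,5], [3,5], [4,5]
  2-simplices (8): [0,1,3], [0,1,4], [0,3,5], [0,4,5], [1,2,3], [1,2,4], [2,3,5], [2,4,5]

Hence C_0 ≅ Z^6, C_1 ≅ Z^12, C_2 ≅ Z^8.

Boundary ∂_1: C_1 → C_0 is given by ∂[p,q] = [q] − [p].
The resulting 6×12 matrix has rank 5, and its Smith normal form has invariant factors (1,1,1,1,1).

Boundary ∂_2: C_2 → C_1 sends each 2-simplex [p,q,r] to [q,r] − [p,r] + [p,q]. For instance
  ∂[2,3,5] = [3,5] − [2,5] + [2,3],
  ∂[1,2,3] = [2,3] − [1,3] + [1,2].
The resulting 12×8 matrix has rank 7, and its Smith normal form has invariant factors (1,1,1,1,1,1,1).

Computing H_k = (kernel of ∂_k) / (image of ∂_{k+1}):

  H_0: rank C_0 − rank ∂_1 = 6 − 5 = 1, and the invariant factors of ∂_1 are all 1, so H_0 ≅ Z.
  H_1: rank ker ∂_1 − rank ∂_2 = (12 − 5) − 7 = 0, and the invariant factors of ∂_2 are all 1, so H_1 ≅ 0.
  H_2: rank ker ∂_2 − rank ∂_3 = (8 − 7) − 0 = 1, and there is no ∂_3, so H_2 ≅ Z.

(K is a triangulation of the 2-sphere S^2.)

Hence the Betti numbers are b_0 = 1, b_1 = 0, b_2 = 1.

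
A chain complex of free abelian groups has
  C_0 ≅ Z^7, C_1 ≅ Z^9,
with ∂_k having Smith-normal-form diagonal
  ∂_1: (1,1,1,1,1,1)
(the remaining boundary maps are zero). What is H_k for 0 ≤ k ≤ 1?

H_0 = Z,  H_1 = Z^3.

H_0: b_0 = 7 − 0 − 6 = 1; torsion from ∂_1 factors > 1: none. So H_0 = Z.
H_1: b_1 = 9 − 6 − 0 = 3; torsion from ∂_2 factors > 1: none. So H_1 = Z^3.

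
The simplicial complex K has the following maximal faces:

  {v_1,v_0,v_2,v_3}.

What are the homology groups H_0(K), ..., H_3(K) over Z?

H_0 ≅ Z,  H_1 = 0,  H_2 = 0,  H_3 = 0.

Order the vertices as v_0 < v_1 < v_2 < v_3. Listing each simplex with vertices in this order, K has dimension 3 with simplices:

  0-simplices (4): [v_0], [v_1], [v_2], [v_3]
  1-simplices (6): [v_0,v_1], [v_0,v_2], [v_0,v_3], [v_1,v_2], [v_1,v_3], [v_2,v_3]
  2-simplices (4): [v_0,v_1,v_2], [v_0,v_1,v_3], [v_0,v_2,v_3], [v_1,v_2,v_3]
  3-simplices (1): [v_0,v_1,v_2,v_3]

so the chain groups are C_0 ≅ Z^4, C_1 ≅ Z^6, C_2 ≅ Z^4, C_3 ≅ Z^1.

∂_1: C_1 → C_0 sends each edge [p,q] (with p < q) to q − p.
The 4×6 boundary matrix has rank 3 and Smith normal form diag(1,1,1).

Boundary ∂_2: C_2 → C_1 acts by ∂[p,q,r] = [q,r] − [p,r] + [p,q]. For instance
  ∂[v_0,v_1,v_3] = [v_1,v_3] − [v_0,v_3] + [v_0,v_1],
  ∂[v_1,v_2,v_3] = [v_2,v_3] − [v_1,v_3] + [v_1,v_2].
As a 6×4 matrix over Z this has rank 3, with invariant factors (1,1,1).

∂_3: C_3 → C_2 sends each 3-simplex σ to the alternating sum Σ_i (−1)^i (σ with its i-th vertex removed). For instance
  ∂[v_0,v_1,v_2,v_3] = [v_1,v_2,v_3] − [v_0,v_2,v_3] + [v_0,v_1,v_3] − [v_0,v_1,v_2].
The resulting 4×1 matrix has rank 1, and its Smith normal form has invariant factors (1).

Computing H_k = (kernel of ∂_k) / (image of ∂_{k+1}):

  H_0: rank C_0 − rank ∂_1 = 4 − 3 = 1, and the invariant factors of ∂_1 are all 1, so H_0 = Z.
  H_1: rank ker ∂_1 − rank ∂_2 = (6 − 3) − 3 = 0, and the invariant factors of ∂_2 are all 1, so H_1 = 0.
  H_2: rank ker ∂_2 − rank ∂_3 = (4 − 3) − 1 = 0, and the invariant factors of ∂_3 are all 1, so H_2 = 0.
  H_3: rank ker ∂_3 − rank ∂_4 = (1 − 1) − 0 = 0, and there is no ∂_4, so H_3 = 0.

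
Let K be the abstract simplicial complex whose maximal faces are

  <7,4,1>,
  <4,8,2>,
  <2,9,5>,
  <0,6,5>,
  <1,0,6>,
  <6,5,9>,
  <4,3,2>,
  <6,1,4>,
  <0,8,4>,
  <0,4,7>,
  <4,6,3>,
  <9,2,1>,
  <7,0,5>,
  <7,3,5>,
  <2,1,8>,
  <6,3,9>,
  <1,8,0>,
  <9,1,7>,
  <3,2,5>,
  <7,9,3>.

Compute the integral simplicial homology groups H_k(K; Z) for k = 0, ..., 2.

Order the vertices as 0 < 1 < 2 < 3 < 4 < 5 < 6 < 7 < 8 < 9. Listing each simplex with vertices in this order, K has dimension 2 with simplices:

  0-simplices (10): [0], [1], [2], [3], [4], [5], [6], [7], [8], [9]
  1-simplices (30): (30 of them)
  2-simplices (20): (20 of them)

giving chain groups C_0 ≅ Z^10, C_1 ≅ Z^30, C_2 ≅ Z^20.

The boundary map ∂_1: C_1 → C_0 is given by ∂[p,q] = [q] − [p]. For instance
  ∂[0,8] = [8] − [0].
The resulting 10×30 matrix has rank 9, and its Smith normal form has invariant factors (1,1,1,1,1,1,1,1,1).

The boundary map ∂_2: C_2 → C_1 acts by ∂[p,q,r] = [q,r] − [p,r] + [p,q]. For instance
  ∂[3,7,9] = [7,9] − [3,9] + [3,7],
  ∂[1,2,8] = [2,8] − [1,8] + [1,2].
As a 30×20 matrix over Z this has rank 20, with invariant factors (1,1,1,1,1,1,1,1,1,1,1,1,1,1,1,1,1,1,1,2).

Now H_k = ker ∂_k / im ∂_{k+1}, so:

  H_0: rank C_0 − rank ∂_1 = 10 − 9 = 1, and the invariant factors of ∂_1 are all 1, so H_0 = Z.
  H_1: rank ker ∂_1 − rank ∂_2 = (30 − 9) − 20 = 1, and ∂_2 has invariant factor 2 > 1, so H_1 = Z ⊕ Z_2.
  H_2: rank ker ∂_2 − rank ∂_3 = (20 − 20) − 0 = 0, and there is no ∂_3, so H_2 = 0.

As a check, the Euler characteristic is 10 − 30 + 20 = 0, which agrees with 1 − 1 + 0 = 0.

H_0 = Z,  H_1 = Z ⊕ Z_2,  H_2 = 0.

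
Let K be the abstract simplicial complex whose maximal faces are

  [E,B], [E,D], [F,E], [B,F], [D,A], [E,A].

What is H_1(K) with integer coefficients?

H_1 ≅ Z^2.

Fix the vertex order A < B < D < E < F and write every simplex with vertices in increasing order. Then dim K = 1 and the simplices of K are:

  0-simplices (5): A, B, D, E, F
  1-simplices (6): AD, AE, BE, BF, DE, EF

giving chain groups C_0 ≅ Z^5, C_1 ≅ Z^6.

Boundary ∂_1: C_1 → C_0 is given by ∂[p,q] = [q] − [p]. For instance
  ∂AD = D − A.
The 5×6 boundary matrix has rank 4 and Smith normal form diag(1,1,1,1).

Computing H_k = (kernel of ∂_k) / (image of ∂_{k+1}):

  H_1: rank ker ∂_1 − rank ∂_2 = (6 − 4) − 0 = 2, and there is no ∂_2, so H_1 = Z^2.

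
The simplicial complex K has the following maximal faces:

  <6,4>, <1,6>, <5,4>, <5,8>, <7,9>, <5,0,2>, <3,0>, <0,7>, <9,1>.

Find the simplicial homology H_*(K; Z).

We work with the vertex ordering 0 < 1 < 2 < 3 < 4 < 5 < 6 < 7 < 8 < 9. The simplices of K, each written with vertices in increasing order, are:

  0-simplices (10): [0], [1], [2], [3], [4], [5], [6], [7], [8], [9]
  1-simplices (11): [0,2], [0,3], [0,5], [0,7], [1,6], [1,9], [2,5], [4,5], [4,6], [5,8], [7,9]
  2-simplices (1): [0,2,5]

giving chain groups C_0 ≅ Z^10, C_1 ≅ Z^11, C_2 ≅ Z^1.

Boundary ∂_1: C_1 → C_0 is given by ∂[p,q] = [q] − [p]. For instance
  ∂[2,5] = [5] − [2].
The 10×11 boundary matrix has rank 9 and Smith normal form diag(1,1,1,1,1,1,1,1,1).

Boundary ∂_2: C_2 → C_1 sends each 2-simplex [p,q,r] to [q,r] − [p,r] + [p,q]. For instance
  ∂[0,2,5] = [2,5] − [0,5] + [0,2].
This gives a 11×1 integer matrix of rank 1; reducing to Smith normal form yields diagonal entries (1).

Computing H_k = (kernel of ∂_k) / (image of ∂_{k+1}):

  H_0: rank C_0 − rank ∂_1 = 10 − 9 = 1, and the invariant factors of ∂_1 are all 1, so H_0 ≅ Z.
  H_1: rank ker ∂_1 − rank ∂_2 = (11 − 9) − 1 = 1, and the invariant factors of ∂_2 are all 1, so H_1 ≅ Z.
  H_2: rank ker ∂_2 − rank ∂_3 = (1 − 1) − 0 = 0, and there is no ∂_3, so H_2 ≅ 0.

As a check, the Euler characteristic is 10 − 11 + 1 = 0, which agrees with 1 − 1 + 0 = 0.

H_0 ≅ Z,  H_1 ≅ Z,  H_2 = 0.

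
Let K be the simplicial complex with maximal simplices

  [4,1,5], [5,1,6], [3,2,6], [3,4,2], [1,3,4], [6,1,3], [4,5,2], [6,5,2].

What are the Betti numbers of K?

We work with the vertex ordering 1 < 2 < 3 < 4 < 5 < 6. The simplices of K, each written with vertices in increasing order, are:

  0-simplices (6): [1], [2], [3], [4], [5], [6]
  1-simplices (12): [1,3], [1,4], [1,5], [1,6], [2,3], [2,4], [2,5], [2,6], [3,4], [3,6], [4,5], [5,6]
  2-simplices (8): [1,3,4], [1,3,6], [1,4,5], [1,5,6], [2,3,4], [2,3,6], [2,4,5], [2,5,6]

Hence C_0 ≅ Z^6, C_1 ≅ Z^12, C_2 ≅ Z^8.

∂_1: C_1 → C_0 maps an edge to its endpoints' difference, ∂[p,q] = q − p. For instance
  ∂[2,6] = [6] − [2].
The resulting 6×12 matrix has rank 5, and its Smith normal form has invariant factors (1,1,1,1,1).

∂_2: C_2 → C_1 maps a triangle to the signed sum of its edges. For instance
  ∂[1,3,6] = [3,6] − [1,6] + [1,3],
  ∂[2,4,5] = [4,5] − [2,5] + [2,4].
This gives a 12×8 integer matrix of rank 7; reducing to Smith normal form yields diagonal entries (1,1,1,1,1,1,1).

Reading off H_k = ker ∂_k / im ∂_{k+1}:

  H_0: rank C_0 − rank ∂_1 = 6 − 5 = 1, and the invariant factors of ∂_1 are all 1, so H_0 = Z.
  H_1: rank ker ∂_1 − rank ∂_2 = (12 − 5) − 7 = 0, and the invariant factors of ∂_2 are all 1, so H_1 = 0.
  H_2: rank ker ∂_2 − rank ∂_3 = (8 − 7) − 0 = 1, and there is no ∂_3, so H_2 = Z.

As a check, the Euler characteristic is 6 − 12 + 8 = 2, which agrees with 1 − 0 + 1 = 2.

Hence the Betti numbers are b_0 = 1, b_1 = 0, b_2 = 1.

b_0 = 1, b_1 = 0, b_2 = 1.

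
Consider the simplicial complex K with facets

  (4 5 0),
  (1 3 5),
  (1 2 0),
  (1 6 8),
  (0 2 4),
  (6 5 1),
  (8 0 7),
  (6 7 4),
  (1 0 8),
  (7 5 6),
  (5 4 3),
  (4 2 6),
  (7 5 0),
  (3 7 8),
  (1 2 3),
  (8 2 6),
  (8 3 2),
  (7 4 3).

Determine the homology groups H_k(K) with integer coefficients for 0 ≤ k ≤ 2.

H_0 = Z,  H_1 = Z ⊕ Z/2Z,  H_2 = 0.

Take the total order 0 < 1 < 2 < 3 < 4 < 5 < 6 < 7 < 8 on the vertex set. Then K (dimension 2) consists of the simplices:

  0-simplices (9): [0], [1], [2], [3], [4], [5], [6], [7], [8]
  1-simplices (27): (27 of them)
  2-simplices (18): [0,1,2], [0,1,8], [0,2,4], [0,4,5], [0,5,7], [0,7,8], [1,2,3], [1,3,5], [1,5,6], [1,6,8], [2,3,8], [2,4,6], [2,6,8], [3,4,5], [3,4,7], [3,7,8], [4,6,7], [5,6,7]

giving chain groups C_0 ≅ Z^9, C_1 ≅ Z^27, C_2 ≅ Z^18.

∂_1: C_1 → C_0 is given by ∂[p,q] = [q] − [p].
The resulting 9×27 matrix has rank 8, and its Smith normal form has invariant factors (1,1,1,1,1,1,1,1).

∂_2: C_2 → C_1 acts by ∂[p,q,r] = [q,r] − [p,r] + [p,q]. For instance
  ∂[1,3,5] = [3,5] − [1,5] + [1,3],
  ∂[3,7,8] = [7,8] − [3,8] + [3,7].
The resulting 27×18 matrix has rank 18, and its Smith normal form has invariant factors (1,1,1,1,1,1,1,1,1,1,1,1,1,1,1,1,1,2).

Now H_k = ker ∂_k / im ∂_{k+1}, so:

  H_0: rank C_0 − rank ∂_1 = 9 − 8 = 1, and the invariant factors of ∂_1 are all 1, so H_0 = Z.
  H_1: rank ker ∂_1 − rank ∂_2 = (27 − 8) − 18 = 1, and ∂_2 has invariant factor 2 > 1, so H_1 = Z ⊕ Z/2Z.
  H_2: rank ker ∂_2 − rank ∂_3 = (18 − 18) − 0 = 0, and there is no ∂_3, so H_2 = 0.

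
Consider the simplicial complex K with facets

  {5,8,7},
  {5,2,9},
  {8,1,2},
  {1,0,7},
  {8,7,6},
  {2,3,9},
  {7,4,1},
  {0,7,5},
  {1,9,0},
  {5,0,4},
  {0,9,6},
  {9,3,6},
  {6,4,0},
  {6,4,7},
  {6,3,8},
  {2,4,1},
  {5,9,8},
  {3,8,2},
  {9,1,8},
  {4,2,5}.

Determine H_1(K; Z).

H_1 = Z ⊕ Z/2.

Fix the vertex order 0 < 1 < 2 < 3 < 4 < 5 < 6 < 7 < 8 < 9 and write every simplex with vertices in increasing order. Then dim K = 2 and the simplices of K are:

  0-simplices (10): [0], [1], [2], [3], [4], [5], [6], [7], [8], [9]
  1-simplices (30): (30 of them)
  2-simplices (20): (20 of them)

so the chain groups are C_0 ≅ Z^10, C_1 ≅ Z^30, C_2 ≅ Z^20.

Boundary ∂_1: C_1 → C_0 maps an edge to its endpoints' difference, ∂[p,q] = q − p.
This gives a 10×30 integer matrix of rank 9; reducing to Smith normal form yields diagonal entries (1,1,1,1,1,1,1,1,1).

The boundary map ∂_2: C_2 → C_1 acts by ∂[p,q,r] = [q,r] − [p,r] + [p,q]. For instance
  ∂[2,4,5] = [4,5] − [2,5] + [2,4],
  ∂[0,6,9] = [6,9] − [0,9] + [0,6].
As a 30×20 matrix over Z this has rank 20, with invariant factors (1,1,1,1,1,1,1,1,1,1,1,1,1,1,1,1,1,1,1,2).

Computing H_k = (kernel of ∂_k) / (image of ∂_{k+1}):

  H_1: rank ker ∂_1 − rank ∂_2 = (30 − 9) − 20 = 1, and ∂_2 has invariant factor 2 > 1, so H_1 ≅ Z ⊕ Z/2.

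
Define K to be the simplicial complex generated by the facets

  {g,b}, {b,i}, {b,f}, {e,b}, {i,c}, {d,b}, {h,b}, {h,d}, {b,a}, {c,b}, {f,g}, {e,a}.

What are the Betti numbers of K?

Fix the vertex order a < b < c < d < e < f < g < h < i and write every simplex with vertices in increasing order. Then dim K = 1 and the simplices of K are:

  0-simplices (9): a, b, c, d, e, f, g, h, i
  1-simplices (12): ab, ae, bc, bd, be, bf, bg, bh, bi, ci, dh, fg

giving chain groups C_0 ≅ Z^9, C_1 ≅ Z^12.

Boundary ∂_1: C_1 → C_0 is given by ∂[p,q] = [q] − [p]. For instance
  ∂ab = b − a.
As a 9×12 matrix over Z this has rank 8, with invariant factors (1,1,1,1,1,1,1,1).

Reading off H_k = ker ∂_k / im ∂_{k+1}:

  H_0: rank C_0 − rank ∂_1 = 9 − 8 = 1, and the invariant factors of ∂_1 are all 1, so H_0 = Z.
  H_1: rank ker ∂_1 − rank ∂_2 = (12 − 8) − 0 = 4, and there is no ∂_2, so H_1 = Z^4.

As a check, the Euler characteristic is 9 − 12 = -3, which agrees with 1 − 4 = -3.
(K is a triangulation of a wedge of 4 circles.)

Hence the Betti numbers are b_0 = 1, b_1 = 4.

b_0 = 1, b_1 = 4.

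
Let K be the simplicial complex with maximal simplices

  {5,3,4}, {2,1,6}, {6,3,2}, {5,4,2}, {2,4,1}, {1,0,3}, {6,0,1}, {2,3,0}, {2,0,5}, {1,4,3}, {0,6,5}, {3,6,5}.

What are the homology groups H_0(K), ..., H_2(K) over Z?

H_0 ≅ Z,  H_1 ≅ Z/2,  H_2 = 0.

We work with the vertex ordering 0 < 1 < 2 < 3 < 4 < 5 < 6. The simplices of K, each written with vertices in increasing order, are:

  0-simplices (7): [0], [1], [2], [3], [4], [5], [6]
  1-simplices (18): [0,1], [0,2], [0,3], [0,5], [0,6], [1,2], [1,3], [1,4], [1,6], [2,3], [2,4], [2,5], [2,6], [3,4], [3,5], [3,6], [4,5], [5,6]
  2-simplices (12): [0,1,3], [0,1,6], [0,2,3], [0,2,5], [0,5,6], [1,2,4], [1,2,6], [1,3,4], [2,3,6], [2,4,5], [3,4,5], [3,5,6]

giving chain groups C_0 ≅ Z^7, C_1 ≅ Z^18, C_2 ≅ Z^12.

∂_1: C_1 → C_0 maps an edge to its endpoints' difference, ∂[p,q] = q − p. For instance
  ∂[1,6] = [6] − [1].
The 7×18 boundary matrix has rank 6 and Smith normal form diag(1,1,1,1,1,1).

Boundary ∂_2: C_2 → C_1 maps a triangle to the signed sum of its edges. For instance
  ∂[3,5,6] = [5,6] − [3,6] + [3,5],
  ∂[1,2,4] = [2,4] − [1,4] + [1,2].
As a 18×12 matrix over Z this has rank 12, with invariant factors (1,1,1,1,1,1,1,1,1,1,1,2).

From H_k ≅ ker(∂_k) / im(∂_{k+1}) we obtain:

  H_0: rank C_0 − rank ∂_1 = 7 − 6 = 1, and the invariant factors of ∂_1 are all 1, so H_0 = Z.
  H_1: rank ker ∂_1 − rank ∂_2 = (18 − 6) − 12 = 0, and ∂_2 has invariant factor 2 > 1, so H_1 = Z/2.
  H_2: rank ker ∂_2 − rank ∂_3 = (12 − 12) − 0 = 0, and there is no ∂_3, so H_2 = 0.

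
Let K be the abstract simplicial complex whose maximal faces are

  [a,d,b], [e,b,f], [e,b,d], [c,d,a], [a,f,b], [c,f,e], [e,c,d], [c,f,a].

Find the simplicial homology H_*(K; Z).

H_0 ≅ Z,  H_1 = 0,  H_2 ≅ Z.

Take the total order a < b < c < d < e < f on the vertex set. Then K (dimension 2) consists of the simplices:

  0-simplices (6): a, b, c, d, e, f
  1-simplices (12): ab, ac, ad, af, bd, be, bf, cd, ce, cf, de, ef
  2-simplices (8): abd, abf, acd, acf, bde, bef, cde, cef

giving chain groups C_0 ≅ Z^6, C_1 ≅ Z^12, C_2 ≅ Z^8.

The boundary map ∂_1: C_1 → C_0 sends each edge [p,q] (with p < q) to q − p. For instance
  ∂de = e − d.
As a 6×12 matrix over Z this has rank 5, with invariant factors (1,1,1,1,1).

∂_2: C_2 → C_1 acts by ∂[p,q,r] = [q,r] − [p,r] + [p,q]. For instance
  ∂cef = ef − cf + ce,
  ∂abf = bf − af + ab.
As a 12×8 matrix over Z this has rank 7, with invariant factors (1,1,1,1,1,1,1).

Computing H_k = (kernel of ∂_k) / (image of ∂_{k+1}):

  H_0: rank C_0 − rank ∂_1 = 6 − 5 = 1, and the invariant factors of ∂_1 are all 1, so H_0 ≅ Z.
  H_1: rank ker ∂_1 − rank ∂_2 = (12 − 5) − 7 = 0, and the invariant factors of ∂_2 are all 1, so H_1 ≅ 0.
  H_2: rank ker ∂_2 − rank ∂_3 = (8 − 7) − 0 = 1, and there is no ∂_3, so H_2 ≅ Z.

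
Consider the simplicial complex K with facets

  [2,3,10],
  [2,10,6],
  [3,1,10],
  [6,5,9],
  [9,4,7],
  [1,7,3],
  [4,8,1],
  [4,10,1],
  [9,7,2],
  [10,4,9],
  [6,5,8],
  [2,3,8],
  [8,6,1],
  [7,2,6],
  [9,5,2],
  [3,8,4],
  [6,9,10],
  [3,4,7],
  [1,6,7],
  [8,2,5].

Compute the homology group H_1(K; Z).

Fix the vertex order 1 < 2 < 3 < 4 < 5 < 6 < 7 < 8 < 9 < 10 and write every simplex with vertices in increasing order. Then dim K = 2 and the simplices of K are:

  0-simplices (10): [1], [2], [3], [4], [5], [6], [7], [8], [9], [10]
  1-simplices (30): (30 of them)
  2-simplices (20): (20 of them)

Hence C_0 ≅ Z^10, C_1 ≅ Z^30, C_2 ≅ Z^20.

Boundary ∂_1: C_1 → C_0 sends each edge [p,q] (with p < q) to q − p. For instance
  ∂[5,9] = [9] − [5].
The 10×30 boundary matrix has rank 9 and Smith normal form diag(1,1,1,1,1,1,1,1,1).

∂_2: C_2 → C_1 maps a triangle to the signed sum of its edges. For instance
  ∂[5,6,8] = [6,8] − [5,8] + [5,6],
  ∂[6,9,10] = [9,10] − [6,10] + [6,9].
This gives a 30×20 integer matrix of rank 20; reducing to Smith normal form yields diagonal entries (1,1,1,1,1,1,1,1,1,1,1,1,1,1,1,1,1,1,1,2).

Now H_k = ker ∂_k / im ∂_{k+1}, so:

  H_1: rank ker ∂_1 − rank ∂_2 = (30 − 9) − 20 = 1, and ∂_2 has invariant factor 2 > 1, so H_1 ≅ Z × Z/2.

(K is a triangulation of the Klein bottle.)

H_1 = Z × Z/2.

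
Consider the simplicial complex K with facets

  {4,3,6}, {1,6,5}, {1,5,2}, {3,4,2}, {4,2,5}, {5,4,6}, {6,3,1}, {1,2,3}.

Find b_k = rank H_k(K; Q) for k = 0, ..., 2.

We work with the vertex ordering 1 < 2 < 3 < 4 < 5 < 6. The simplices of K, each written with vertices in increasing order, are:

  0-simplices (6): [1], [2], [3], [4], [5], [6]
  1-simplices (12): [1,2], [1,3], [1,5], [1,6], [2,3], [2,4], [2,5], [3,4], [3,6], [4,5], [4,6], [5,6]
  2-simplices (8): [1,2,3], [1,2,5], [1,3,6], [1,5,6], [2,3,4], [2,4,5], [3,4,6], [4,5,6]

giving chain groups C_0 ≅ Z^6, C_1 ≅ Z^12, C_2 ≅ Z^8.

Boundary ∂_1: C_1 → C_0 is given by ∂[p,q] = [q] − [p].
This gives a 6×12 integer matrix of rank 5; reducing to Smith normal form yields diagonal entries (1,1,1,1,1).

∂_2: C_2 → C_1 acts by ∂[p,q,r] = [q,r] − [p,r] + [p,q]. For instance
  ∂[1,2,5] = [2,5] − [1,5] + [1,2],
  ∂[1,2,3] = [2,3] − [1,3] + [1,2].
As a 12×8 matrix over Z this has rank 7, with invariant factors (1,1,1,1,1,1,1).

Reading off H_k = ker ∂_k / im ∂_{k+1}:

  H_0: rank C_0 − rank ∂_1 = 6 − 5 = 1, and the invariant factors of ∂_1 are all 1, so H_0 = Z.
  H_1: rank ker ∂_1 − rank ∂_2 = (12 − 5) − 7 = 0, and the invariant factors of ∂_2 are all 1, so H_1 = 0.
  H_2: rank ker ∂_2 − rank ∂_3 = (8 − 7) − 0 = 1, and there is no ∂_3, so H_2 = Z.

As a check, the Euler characteristic is 6 − 12 + 8 = 2, which agrees with 1 − 0 + 1 = 2.

Hence the Betti numbers are b_0 = 1, b_1 = 0, b_2 = 1.

b_0 = 1, b_1 = 0, b_2 = 1.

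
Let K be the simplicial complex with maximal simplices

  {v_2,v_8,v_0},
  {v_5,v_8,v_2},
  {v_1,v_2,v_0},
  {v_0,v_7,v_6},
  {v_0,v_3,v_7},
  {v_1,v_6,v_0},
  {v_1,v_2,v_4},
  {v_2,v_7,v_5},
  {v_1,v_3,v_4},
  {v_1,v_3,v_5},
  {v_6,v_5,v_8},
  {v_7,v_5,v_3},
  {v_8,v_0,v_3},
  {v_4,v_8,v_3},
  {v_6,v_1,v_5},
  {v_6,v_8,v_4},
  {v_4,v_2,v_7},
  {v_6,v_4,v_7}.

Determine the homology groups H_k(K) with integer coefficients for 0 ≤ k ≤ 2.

Fix the vertex order v_0 < v_1 < v_2 < v_3 < v_4 < v_5 < v_6 < v_7 < v_8 and write every simplex with vertices in increasing order. Then dim K = 2 and the simplices of K are:

  0-simplices (9): [v_0], [v_1], [v_2], [v_3], [v_4], [v_5], [v_6], [v_7], [v_8]
  1-simplices (27): (27 of them)
  2-simplices (18): (18 of them)

Hence C_0 ≅ Z^9, C_1 ≅ Z^27, C_2 ≅ Z^18.

Boundary ∂_1: C_1 → C_0 maps an edge to its endpoints' difference, ∂[p,q] = q − p.
As a 9×27 matrix over Z this has rank 8, with invariant factors (1,1,1,1,1,1,1,1).

The boundary map ∂_2: C_2 → C_1 maps a triangle to the signed sum of its edges. For instance
  ∂[v_1,v_5,v_6] = [v_5,v_6] − [v_1,v_6] + [v_1,v_5],
  ∂[v_3,v_4,v_8] = [v_4,v_8] − [v_3,v_8] + [v_3,v_4].
The 27×18 boundary matrix has rank 17 and Smith normal form diag(1,1,1,1,1,1,1,1,1,1,1,1,1,1,1,1,1).

Now H_k = ker ∂_k / im ∂_{k+1}, so:

  H_0: rank C_0 − rank ∂_1 = 9 − 8 = 1, and the invariant factors of ∂_1 are all 1, so H_0 ≅ Z.
  H_1: rank ker ∂_1 − rank ∂_2 = (27 − 8) − 17 = 2, and the invariant factors of ∂_2 are all 1, so H_1 ≅ Z^2.
  H_2: rank ker ∂_2 − rank ∂_3 = (18 − 17) − 0 = 1, and there is no ∂_3, so H_2 ≅ Z.

H_0 = Z,  H_1 = Z^2,  H_2 = Z.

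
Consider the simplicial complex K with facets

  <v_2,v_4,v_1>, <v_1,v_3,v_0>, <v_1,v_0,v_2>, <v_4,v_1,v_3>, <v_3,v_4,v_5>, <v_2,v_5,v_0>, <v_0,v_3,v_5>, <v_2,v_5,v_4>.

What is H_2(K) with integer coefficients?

K has 6 vertices, 12 edges, 8 triangles.
rank ∂_2 = 7, rank ∂_3 = 0 ⇒ b_2 = 8 − 7 − 0 = 1. So H_2 = Z.

H_2 ≅ Z.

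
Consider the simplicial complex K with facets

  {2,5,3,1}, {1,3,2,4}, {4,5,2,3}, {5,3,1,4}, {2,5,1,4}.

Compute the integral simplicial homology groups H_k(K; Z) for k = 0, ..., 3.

Take the total order 1 < 2 < 3 < 4 < 5 on the vertex set. Then K (dimension 3) consists of the simplices:

  0-simplices (5): [1], [2], [3], [4], [5]
  1-simplices (10): [1,2], [1,3], [1,4], [1,5], [2,3], [2,4], [2,5], [3,4], [3,5], [4,5]
  2-simplices (10): [1,2,3], [1,2,4], [1,2,5], [1,3,4], [1,3,5], [1,4,5], [2,3,4], [2,3,5], [2,4,5], [3,4,5]
  3-simplices (5): [1,2,3,4], [1,2,3,5], [1,2,4,5], [1,3,4,5], [2,3,4,5]

so the chain groups are C_0 ≅ Z^5, C_1 ≅ Z^10, C_2 ≅ Z^10, C_3 ≅ Z^5.

Boundary ∂_1: C_1 → C_0 is given by ∂[p,q] = [q] − [p]. For instance
  ∂[4,5] = [5] − [4].
The 5×10 boundary matrix has rank 4 and Smith normal form diag(1,1,1,1).

Boundary ∂_2: C_2 → C_1 maps a triangle to the signed sum of its edges. For instance
  ∂[2,3,5] = [3,5] − [2,5] + [2,3],
  ∂[1,3,5] = [3,5] − [1,5] + [1,3].
The 10×10 boundary matrix has rank 6 and Smith normal form diag(1,1,1,1,1,1).

Boundary ∂_3: C_3 → C_2 sends each 3-simplex σ to the alternating sum Σ_i (−1)^i (σ with its i-th vertex removed). For instance
  ∂[1,2,4,5] = [2,4,5] − [1,4,5] + [1,2,5] − [1,2,4],
  ∂[1,2,3,5] = [2,3,5] − [1,3,5] + [1,2,5] − [1,2,3].
As a 10×5 matrix over Z this has rank 4, with invariant factors (1,1,1,1).

From H_k ≅ ker(∂_k) / im(∂_{k+1}) we obtain:

  H_0: rank C_0 − rank ∂_1 = 5 − 4 = 1, and the invariant factors of ∂_1 are all 1, so H_0 ≅ Z.
  H_1: rank ker ∂_1 − rank ∂_2 = (10 − 4) − 6 = 0, and the invariant factors of ∂_2 are all 1, so H_1 ≅ 0.
  H_2: rank ker ∂_2 − rank ∂_3 = (10 − 6) − 4 = 0, and the invariant factors of ∂_3 are all 1, so H_2 ≅ 0.
  H_3: rank ker ∂_3 − rank ∂_4 = (5 − 4) − 0 = 1, and there is no ∂_4, so H_3 ≅ Z.

H_0 ≅ Z,  H_1 = 0,  H_2 = 0,  H_3 ≅ Z.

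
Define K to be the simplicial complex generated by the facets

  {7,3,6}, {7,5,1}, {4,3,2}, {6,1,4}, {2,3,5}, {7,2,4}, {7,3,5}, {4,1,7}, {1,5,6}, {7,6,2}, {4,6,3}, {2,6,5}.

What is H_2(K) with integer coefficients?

H_2 ≅ 0.

We work with the vertex ordering 1 < 2 < 3 < 4 < 5 < 6 < 7. The simplices of K, each written with vertices in increasing order, are:

  0-simplices (7): [1], [2], [3], [4], [5], [6], [7]
  1-simplices (18): [1,4], [1,5], [1,6], [1,7], [2,3], [2,4], [2,5], [2,6], [2,7], [3,4], [3,5], [3,6], [3,7], [4,6], [4,7], [5,6], [5,7], [6,7]
  2-simplices (12): [1,4,6], [1,4,7], [1,5,6], [1,5,7], [2,3,4], [2,3,5], [2,4,7], [2,5,6], [2,6,7], [3,4,6], [3,5,7], [3,6,7]

so the chain groups are C_0 ≅ Z^7, C_1 ≅ Z^18, C_2 ≅ Z^12.

∂_1: C_1 → C_0 is given by ∂[p,q] = [q] − [p]. For instance
  ∂[2,6] = [6] − [2].
The resulting 7×18 matrix has rank 6, and its Smith normal form has invariant factors (1,1,1,1,1,1).

Boundary ∂_2: C_2 → C_1 maps a triangle to the signed sum of its edges. For instance
  ∂[2,4,7] = [4,7] − [2,7] + [2,4],
  ∂[1,5,6] = [5,6] − [1,6] + [1,5].
As a 18×12 matrix over Z this has rank 12, with invariant factors (1,1,1,1,1,1,1,1,1,1,1,2).

Reading off H_k = ker ∂_k / im ∂_{k+1}:

  H_2: rank ker ∂_2 − rank ∂_3 = (12 − 12) − 0 = 0, and there is no ∂_3, so H_2 ≅ 0.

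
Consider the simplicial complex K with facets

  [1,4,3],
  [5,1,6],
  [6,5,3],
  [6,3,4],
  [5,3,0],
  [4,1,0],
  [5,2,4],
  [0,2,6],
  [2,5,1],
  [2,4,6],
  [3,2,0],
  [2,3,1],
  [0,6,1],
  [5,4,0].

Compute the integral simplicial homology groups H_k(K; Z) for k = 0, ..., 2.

H_0 ≅ Z,  H_1 ≅ Z^2,  H_2 ≅ Z.

Fix the vertex order 0 < 1 < 2 < 3 < 4 < 5 < 6 and write every simplex with vertices in increasing order. Then dim K = 2 and the simplices of K are:

  0-simplices (7): [0], [1], [2], [3], [4], [5], [6]
  1-simplices (21): [0,1], [0,2], [0,3], [0,4], [0,5], [0,6], [1,2], [1,3], [1,4], [1,5], [1,6], [2,3], [2,4], [2,5], [2,6], [3,4], [3,5], [3,6], [4,5], [4,6], [5,6]
  2-simplices (14): [0,1,4], [0,1,6], [0,2,3], [0,2,6], [0,3,5], [0,4,5], [1,2,3], [1,2,5], [1,3,4], [1,5,6], [2,4,5], [2,4,6], [3,4,6], [3,5,6]

so the chain groups are C_0 ≅ Z^7, C_1 ≅ Z^21, C_2 ≅ Z^14.

The boundary map ∂_1: C_1 → C_0 is given by ∂[p,q] = [q] − [p]. For instance
  ∂[4,6] = [6] − [4].
As a 7×21 matrix over Z this has rank 6, with invariant factors (1,1,1,1,1,1).

The boundary map ∂_2: C_2 → C_1 maps a triangle to the signed sum of its edges. For instance
  ∂[0,1,6] = [1,6] − [0,6] + [0,1],
  ∂[1,3,4] = [3,4] − [1,4] + [1,3].
The 21×14 boundary matrix has rank 13 and Smith normal form diag(1,1,1,1,1,1,1,1,1,1,1,1,1).

Reading off H_k = ker ∂_k / im ∂_{k+1}:

  H_0: rank C_0 − rank ∂_1 = 7 − 6 = 1, and the invariant factors of ∂_1 are all 1, so H_0 = Z.
  H_1: rank ker ∂_1 − rank ∂_2 = (21 − 6) − 13 = 2, and the invariant factors of ∂_2 are all 1, so H_1 = Z^2.
  H_2: rank ker ∂_2 − rank ∂_3 = (14 − 13) − 0 = 1, and there is no ∂_3, so H_2 = Z.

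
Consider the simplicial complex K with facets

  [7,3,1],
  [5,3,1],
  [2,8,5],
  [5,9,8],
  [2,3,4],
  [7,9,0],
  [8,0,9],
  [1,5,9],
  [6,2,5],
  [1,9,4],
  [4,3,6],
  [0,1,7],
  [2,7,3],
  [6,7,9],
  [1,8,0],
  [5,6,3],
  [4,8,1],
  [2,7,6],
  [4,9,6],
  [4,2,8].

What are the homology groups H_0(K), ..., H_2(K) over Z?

H_0 = Z,  H_1 = Z ⊕ Z/2,  H_2 = 0.

Order the vertices as 0 < 1 < 2 < 3 < 4 < 5 < 6 < 7 < 8 < 9. Listing each simplex with vertices in this order, K has dimension 2 with simplices:

  0-simplices (10): [0], [1], [2], [3], [4], [5], [6], [7], [8], [9]
  1-simplices (30): (30 of them)
  2-simplices (20): (20 of them)

Hence C_0 ≅ Z^10, C_1 ≅ Z^30, C_2 ≅ Z^20.

Boundary ∂_1: C_1 → C_0 sends each edge [p,q] (with p < q) to q − p. For instance
  ∂[5,8] = [8] − [5].
The resulting 10×30 matrix has rank 9, and its Smith normal form has invariant factors (1,1,1,1,1,1,1,1,1).

∂_2: C_2 → C_1 sends each 2-simplex [p,q,r] to [q,r] − [p,r] + [p,q]. For instance
  ∂[3,4,6] = [4,6] − [3,6] + [3,4],
  ∂[1,5,9] = [5,9] − [1,9] + [1,5].
This gives a 30×20 integer matrix of rank 20; reducing to Smith normal form yields diagonal entries (1,1,1,1,1,1,1,1,1,1,1,1,1,1,1,1,1,1,1,2).

From H_k ≅ ker(∂_k) / im(∂_{k+1}) we obtain:

  H_0: rank C_0 − rank ∂_1 = 10 − 9 = 1, and the invariant factors of ∂_1 are all 1, so H_0 = Z.
  H_1: rank ker ∂_1 − rank ∂_2 = (30 − 9) − 20 = 1, and ∂_2 has invariant factor 2 > 1, so H_1 = Z ⊕ Z/2.
  H_2: rank ker ∂_2 − rank ∂_3 = (20 − 20) − 0 = 0, and there is no ∂_3, so H_2 = 0.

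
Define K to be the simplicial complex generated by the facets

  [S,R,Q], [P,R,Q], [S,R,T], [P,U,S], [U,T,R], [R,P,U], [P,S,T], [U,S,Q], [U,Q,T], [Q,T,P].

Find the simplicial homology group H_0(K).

We work with the vertex ordering P < Q < R < S < T < U. The simplices of K, each written with vertices in increasing order, are:

  0-simplices (6): P, Q, R, S, T, U
  1-simplices (15): PQ, PR, PS, PT, PU, QR, QS, QT, QU, RS, RT, RU, ST, SU, TU
  2-simplices (10): PQR, PQT, PRU, PST, PSU, QRS, QSU, QTU, RST, RTU

Hence C_0 ≅ Z^6, C_1 ≅ Z^15, C_2 ≅ Z^10.

∂_1: C_1 → C_0 maps an edge to its endpoints' difference, ∂[p,q] = q − p. For instance
  ∂QU = U − Q.
This gives a 6×15 integer matrix of rank 5; reducing to Smith normal form yields diagonal entries (1,1,1,1,1).

∂_2: C_2 → C_1 maps a triangle to the signed sum of its edges. For instance
  ∂QSU = SU − QU + QS,
  ∂PST = ST − PT + PS.
The resulting 15×10 matrix has rank 10, and its Smith normal form has invariant factors (1,1,1,1,1,1,1,1,1,2).

Reading off H_k = ker ∂_k / im ∂_{k+1}:

  H_0: rank C_0 − rank ∂_1 = 6 − 5 = 1, and the invariant factors of ∂_1 are all 1, so H_0 = Z.

H_0 = Z.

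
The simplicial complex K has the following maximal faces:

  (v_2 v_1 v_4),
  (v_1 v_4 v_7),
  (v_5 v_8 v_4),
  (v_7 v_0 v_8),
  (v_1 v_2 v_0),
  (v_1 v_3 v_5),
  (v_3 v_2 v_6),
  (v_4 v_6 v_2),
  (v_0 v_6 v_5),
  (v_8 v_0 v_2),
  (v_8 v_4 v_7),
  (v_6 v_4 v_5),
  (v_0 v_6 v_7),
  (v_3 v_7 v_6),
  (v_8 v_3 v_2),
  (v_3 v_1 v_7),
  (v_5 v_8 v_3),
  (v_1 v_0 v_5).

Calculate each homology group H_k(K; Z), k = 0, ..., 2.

K has 9 vertices, 27 edges, 18 triangles.
rank ∂_0 = 0, rank ∂_1 = 8 ⇒ b_0 = 9 − 0 − 8 = 1; all invariant factors of ∂_1 are 1 so no torsion. So H_0 ≅ Z.
rank ∂_1 = 8, rank ∂_2 = 17 ⇒ b_1 = 27 − 8 − 17 = 2; all invariant factors of ∂_2 are 1 so no torsion. So H_1 ≅ Z^2.
rank ∂_2 = 17, rank ∂_3 = 0 ⇒ b_2 = 18 − 17 − 0 = 1. So H_2 ≅ Z.

H_0 = Z,  H_1 = Z^2,  H_2 = Z.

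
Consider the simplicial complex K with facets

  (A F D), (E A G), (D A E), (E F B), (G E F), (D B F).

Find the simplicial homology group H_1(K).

H_1 ≅ Z.

We work with the vertex ordering A < B < D < E < F < G. The simplices of K, each written with vertices in increasing order, are:

  0-simplices (6): A, B, D, E, F, G
  1-simplices (12): AD, AE, AF, AG, BD, BE, BF, DE, DF, EF, EG, FG
  2-simplices (6): ADE, ADF, AEG, BDF, BEF, EFG

giving chain groups C_0 ≅ Z^6, C_1 ≅ Z^12, C_2 ≅ Z^6.

The boundary map ∂_1: C_1 → C_0 maps an edge to its endpoints' difference, ∂[p,q] = q − p.
The resulting 6×12 matrix has rank 5, and its Smith normal form has invariant factors (1,1,1,1,1).

The boundary map ∂_2: C_2 → C_1 sends each 2-simplex [p,q,r] to [q,r] − [p,r] + [p,q]. For instance
  ∂BDF = DF − BF + BD,
  ∂BEF = EF − BF + BE.
This gives a 12×6 integer matrix of rank 6; reducing to Smith normal form yields diagonal entries (1,1,1,1,1,1).

From H_k ≅ ker(∂_k) / im(∂_{k+1}) we obtain:

  H_1: rank ker ∂_1 − rank ∂_2 = (12 − 5) − 6 = 1, and the invariant factors of ∂_2 are all 1, so H_1 ≅ Z.

(K is a triangulation of the cylinder S^1 x I.)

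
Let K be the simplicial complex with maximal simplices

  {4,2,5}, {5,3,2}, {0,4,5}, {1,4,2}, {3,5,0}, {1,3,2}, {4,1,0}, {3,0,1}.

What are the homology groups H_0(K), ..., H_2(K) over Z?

Fix the vertex order 0 < 1 < 2 < 3 < 4 < 5 and write every simplex with vertices in increasing order. Then dim K = 2 and the simplices of K are:

  0-simplices (6): [0], [1], [2], [3], [4], [5]
  1-simplices (12): [0,1], [0,3], [0,4], [0,5], [1,2], [1,3], [1,4], [2,3], [2,4], [2,5], [3,5], [4,5]
  2-simplices (8): [0,1,3], [0,1,4], [0,3,5], [0,4,5], [1,2,3], [1,2,4], [2,3,5], [2,4,5]

Hence C_0 ≅ Z^6, C_1 ≅ Z^12, C_2 ≅ Z^8.

Boundary ∂_1: C_1 → C_0 sends each edge [p,q] (with p < q) to q − p. For instance
  ∂[4,5] = [5] − [4].
This gives a 6×12 integer matrix of rank 5; reducing to Smith normal form yields diagonal entries (1,1,1,1,1).

∂_2: C_2 → C_1 acts by ∂[p,q,r] = [q,r] − [p,r] + [p,q]. For instance
  ∂[0,4,5] = [4,5] − [0,5] + [0,4],
  ∂[2,3,5] = [3,5] − [2,5] + [2,3].
The resulting 12×8 matrix has rank 7, and its Smith normal form has invariant factors (1,1,1,1,1,1,1).

Reading off H_k = ker ∂_k / im ∂_{k+1}:

  H_0: rank C_0 − rank ∂_1 = 6 − 5 = 1, and the invariant factors of ∂_1 are all 1, so H_0 ≅ Z.
  H_1: rank ker ∂_1 − rank ∂_2 = (12 − 5) − 7 = 0, and the invariant factors of ∂_2 are all 1, so H_1 ≅ 0.
  H_2: rank ker ∂_2 − rank ∂_3 = (8 − 7) − 0 = 1, and there is no ∂_3, so H_2 ≅ Z.

(K is a triangulation of the 2-sphere S^2.)

H_0 = Z,  H_1 = 0,  H_2 = Z.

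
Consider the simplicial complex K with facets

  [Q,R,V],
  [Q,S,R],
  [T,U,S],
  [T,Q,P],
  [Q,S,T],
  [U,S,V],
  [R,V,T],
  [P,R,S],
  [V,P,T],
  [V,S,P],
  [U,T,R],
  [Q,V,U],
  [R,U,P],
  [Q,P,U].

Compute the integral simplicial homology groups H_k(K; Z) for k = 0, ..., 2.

H_0 ≅ Z,  H_1 ≅ Z^2,  H_2 ≅ Z.

Fix the vertex order P < Q < R < S < T < U < V and write every simplex with vertices in increasing order. Then dim K = 2 and the simplices of K are:

  0-simplices (7): P, Q, R, S, T, U, V
  1-simplices (21): PQ, PR, PS, PT, PU, PV, QR, QS, QT, QU, QV, RS, RT, RU, RV, ST, SU, SV, TU, TV, UV
  2-simplices (14): PQT, PQU, PRS, PRU, PSV, PTV, QRS, QRV, QST, QUV, RTU, RTV, STU, SUV

giving chain groups C_0 ≅ Z^7, C_1 ≅ Z^21, C_2 ≅ Z^14.

∂_1: C_1 → C_0 sends each edge [p,q] (with p < q) to q − p. For instance
  ∂ST = T − S.
As a 7×21 matrix over Z this has rank 6, with invariant factors (1,1,1,1,1,1).

∂_2: C_2 → C_1 sends each 2-simplex [p,q,r] to [q,r] − [p,r] + [p,q]. For instance
  ∂PTV = TV − PV + PT,
  ∂QST = ST − QT + QS.
This gives a 21×14 integer matrix of rank 13; reducing to Smith normal form yields diagonal entries (1,1,1,1,1,1,1,1,1,1,1,1,1).

Now H_k = ker ∂_k / im ∂_{k+1}, so:

  H_0: rank C_0 − rank ∂_1 = 7 − 6 = 1, and the invariant factors of ∂_1 are all 1, so H_0 ≅ Z.
  H_1: rank ker ∂_1 − rank ∂_2 = (21 − 6) − 13 = 2, and the invariant factors of ∂_2 are all 1, so H_1 ≅ Z^2.
  H_2: rank ker ∂_2 − rank ∂_3 = (14 − 13) − 0 = 1, and there is no ∂_3, so H_2 ≅ Z.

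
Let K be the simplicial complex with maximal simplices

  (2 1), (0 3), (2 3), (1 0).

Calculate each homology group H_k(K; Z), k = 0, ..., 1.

H_0 = Z,  H_1 = Z.

Order the vertices as 0 < 1 < 2 < 3. Listing each simplex with vertices in this order, K has dimension 1 with simplices:

  0-simplices (4): [0], [1], [2], [3]
  1-simplices (4): [0,1], [0,3], [1,2], [2,3]

Hence C_0 ≅ Z^4, C_1 ≅ Z^4.

Boundary ∂_1: C_1 → C_0 sends each edge [p,q] (with p < q) to q − p.
The resulting 4×4 matrix has rank 3, and its Smith normal form has invariant factors (1,1,1).

Now H_k = ker ∂_k / im ∂_{k+1}, so:

  H_0: rank C_0 − rank ∂_1 = 4 − 3 = 1, and the invariant factors of ∂_1 are all 1, so H_0 = Z.
  H_1: rank ker ∂_1 − rank ∂_2 = (4 − 3) − 0 = 1, and there is no ∂_2, so H_1 = Z.

(K is a triangulation of the circle S^1.)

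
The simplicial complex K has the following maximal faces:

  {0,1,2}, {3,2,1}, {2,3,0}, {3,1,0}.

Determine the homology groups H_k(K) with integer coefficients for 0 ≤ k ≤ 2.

H_0 = Z,  H_1 = 0,  H_2 = Z.

Order the vertices as 0 < 1 < 2 < 3. Listing each simplex with vertices in this order, K has dimension 2 with simplices:

  0-simplices (4): [0], [1], [2], [3]
  1-simplices (6): [0,1], [0,2], [0,3], [1,2], [1,3], [2,3]
  2-simplices (4): [0,1,2], [0,1,3], [0,2,3], [1,2,3]

Hence C_0 ≅ Z^4, C_1 ≅ Z^6, C_2 ≅ Z^4.

∂_1: C_1 → C_0 sends each edge [p,q] (with p < q) to q − p. For instance
  ∂[1,2] = [2] − [1].
The 4×6 boundary matrix has rank 3 and Smith normal form diag(1,1,1).

Boundary ∂_2: C_2 → C_1 sends each 2-simplex [p,q,r] to [q,r] − [p,r] + [p,q]. For instance
  ∂[0,1,3] = [1,3] − [0,3] + [0,1],
  ∂[0,1,2] = [1,2] − [0,2] + [0,1].
The resulting 6×4 matrix has rank 3, and its Smith normal form has invariant factors (1,1,1).

Computing H_k = (kernel of ∂_k) / (image of ∂_{k+1}):

  H_0: rank C_0 − rank ∂_1 = 4 − 3 = 1, and the invariant factors of ∂_1 are all 1, so H_0 = Z.
  H_1: rank ker ∂_1 − rank ∂_2 = (6 − 3) − 3 = 0, and the invariant factors of ∂_2 are all 1, so H_1 = 0.
  H_2: rank ker ∂_2 − rank ∂_3 = (4 − 3) − 0 = 1, and there is no ∂_3, so H_2 = Z.

As a check, the Euler characteristic is 4 − 6 + 4 = 2, which agrees with 1 − 0 + 1 = 2.
(K is a triangulation of the 2-sphere S^2.)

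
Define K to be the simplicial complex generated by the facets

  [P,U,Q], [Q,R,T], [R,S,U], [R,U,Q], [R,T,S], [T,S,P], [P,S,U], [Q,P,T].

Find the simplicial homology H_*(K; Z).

Fix the vertex order P < Q < R < S < T < U and write every simplex with vertices in increasing order. Then dim K = 2 and the simplices of K are:

  0-simplices (6): P, Q, R, S, T, U
  1-simplices (12): PQ, PS, PT, PU, QR, QT, QU, RS, RT, RU, ST, SU
  2-simplices (8): PQT, PQU, PST, PSU, QRT, QRU, RST, RSU

giving chain groups C_0 ≅ Z^6, C_1 ≅ Z^12, C_2 ≅ Z^8.

Boundary ∂_1: C_1 → C_0 maps an edge to its endpoints' difference, ∂[p,q] = q − p.
As a 6×12 matrix over Z this has rank 5, with invariant factors (1,1,1,1,1).

∂_2: C_2 → C_1 sends each 2-simplex [p,q,r] to [q,r] − [p,r] + [p,q]. For instance
  ∂PSU = SU − PU + PS,
  ∂RSU = SU − RU + RS.
The 12×8 boundary matrix has rank 7 and Smith normal form diag(1,1,1,1,1,1,1).

Now H_k = ker ∂_k / im ∂_{k+1}, so:

  H_0: rank C_0 − rank ∂_1 = 6 − 5 = 1, and the invariant factors of ∂_1 are all 1, so H_0 ≅ Z.
  H_1: rank ker ∂_1 − rank ∂_2 = (12 − 5) − 7 = 0, and the invariant factors of ∂_2 are all 1, so H_1 ≅ 0.
  H_2: rank ker ∂_2 − rank ∂_3 = (8 − 7) − 0 = 1, and there is no ∂_3, so H_2 ≅ Z.

(K is a triangulation of the 2-sphere S^2.)

H_0 = Z,  H_1 = 0,  H_2 = Z.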